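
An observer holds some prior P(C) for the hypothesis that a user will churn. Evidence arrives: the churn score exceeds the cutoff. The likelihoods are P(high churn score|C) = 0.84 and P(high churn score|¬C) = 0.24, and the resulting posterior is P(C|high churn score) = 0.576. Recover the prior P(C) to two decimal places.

In odds form, posterior odds = prior odds × likelihood ratio, so prior odds = posterior odds ÷ LR.
Posterior odds = 0.576/(1−0.576) = 1.3585. LR = 0.84/0.24 = 3.5000.
Prior odds = 1.3585/3.5000 = 0.3881, so P(C) = 0.3881/(1+0.3881) ≈ 0.28.

P(C) = 0.28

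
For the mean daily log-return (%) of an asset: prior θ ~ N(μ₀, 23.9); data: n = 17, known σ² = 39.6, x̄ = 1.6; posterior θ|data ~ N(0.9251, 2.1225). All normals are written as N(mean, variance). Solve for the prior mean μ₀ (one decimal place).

μ₀ = -6.0

With known observation variance, the Normal–Normal posterior has precision τ_n = τ₀ + n/σ² and mean μ_n = (τ₀μ₀ + (n/σ²)x̄)/τ_n.
Here τ₀ = 1/23.9 = 0.041841 and τ_data = 17/39.6 = 0.429293, so τ_n = 0.471134.
Rearranging for μ₀: μ₀ = (μ_n·τ_n − τ_data·x̄)/τ₀ = (0.9251·0.471134 − 0.429293·1.6) / 0.041841 = -0.251023/0.041841 ≈ -6.0.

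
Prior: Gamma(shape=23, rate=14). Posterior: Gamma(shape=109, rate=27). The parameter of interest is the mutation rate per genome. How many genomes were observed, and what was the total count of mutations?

n = 13 genomes with total 86 mutations

Gamma–Poisson conjugacy: posterior shape = α + Σxᵢ, posterior rate = β + n.
Matching: Σxᵢ = 109 − 23 = 86 and n = 27 − 14 = 13.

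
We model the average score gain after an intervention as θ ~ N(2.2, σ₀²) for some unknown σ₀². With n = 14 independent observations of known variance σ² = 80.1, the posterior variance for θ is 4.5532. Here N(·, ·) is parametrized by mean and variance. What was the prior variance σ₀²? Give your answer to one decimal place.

σ₀² = 22.3

Posterior precision equals prior precision plus data precision: 1/σ_n² = 1/σ₀² + n/σ².
So 1/σ₀² = 1/4.5532 − 14/80.1 = 0.219626 − 0.174782 = 0.044844.
Hence σ₀² = 1/0.044844 ≈ 22.3.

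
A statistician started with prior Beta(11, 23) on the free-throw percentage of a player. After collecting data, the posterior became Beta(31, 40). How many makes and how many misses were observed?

A Beta(α, β) prior with s successes and f failures in binomial data gives a Beta(α+s, β+f) posterior.
Match parameters: s=31−11=20, f=40−23=17.

20 makes and 17 misses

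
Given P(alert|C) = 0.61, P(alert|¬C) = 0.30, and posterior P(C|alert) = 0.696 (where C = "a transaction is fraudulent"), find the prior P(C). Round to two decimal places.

In odds form, posterior odds = prior odds × likelihood ratio, so prior odds = posterior odds ÷ LR.
Posterior odds = 0.696/(1−0.696) = 2.2895. LR = 0.61/0.30 = 2.0333.
Prior odds = 2.2895/2.0333 = 1.1260, so P(C) = 1.1260/(1+1.1260) ≈ 0.53.

P(C) = 0.53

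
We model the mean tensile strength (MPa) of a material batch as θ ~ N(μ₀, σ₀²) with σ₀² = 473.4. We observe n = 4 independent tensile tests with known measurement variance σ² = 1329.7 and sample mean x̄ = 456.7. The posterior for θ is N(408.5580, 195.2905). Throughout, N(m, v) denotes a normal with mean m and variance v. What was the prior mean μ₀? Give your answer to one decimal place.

With known observation variance, the Normal–Normal posterior has precision τ_n = τ₀ + n/σ² and mean μ_n = (τ₀μ₀ + (n/σ²)x̄)/τ_n.
Here τ₀ = 1/473.4 = 0.002112 and τ_data = 4/1329.7 = 0.003008, so τ_n = 0.005120.
Rearranging for μ₀: μ₀ = (μ_n·τ_n − τ_data·x̄)/τ₀ = (408.5580·0.005120 − 0.003008·456.7) / 0.002112 = 0.718063/0.002112 ≈ 340.0.

μ₀ = 340.0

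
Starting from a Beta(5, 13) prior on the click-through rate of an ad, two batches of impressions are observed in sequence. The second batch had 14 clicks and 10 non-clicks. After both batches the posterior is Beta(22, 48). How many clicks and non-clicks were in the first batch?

3 clicks and 25 non-clicks

Sequential conjugate updates are equivalent to a single update on the pooled data, so total successes = posterior α − prior α and total failures = posterior β − prior β.
Total across both batches: 22−5=17 clicks, 48−13=35 non-clicks.
Subtract the second batch: 17−14=3 clicks and 35−10=25 non-clicks.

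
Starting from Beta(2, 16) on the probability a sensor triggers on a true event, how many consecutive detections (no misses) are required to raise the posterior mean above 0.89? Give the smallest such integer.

After k detections and 0 misses the posterior is Beta(2+k, 16), with mean (2+k)/(2+16+k).
Set (2+k)/(18+k) > 0.89 and solve: k > (0.89·18 − 2)/(1 − 0.89) = 127.455.
The smallest integer exceeding 127.455 is 128.

k = 128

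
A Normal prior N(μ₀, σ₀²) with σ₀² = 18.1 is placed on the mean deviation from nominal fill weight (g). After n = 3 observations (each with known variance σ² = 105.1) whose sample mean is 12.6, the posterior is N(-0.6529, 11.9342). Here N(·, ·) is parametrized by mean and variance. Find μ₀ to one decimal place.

μ₀ = -7.5

The posterior mean is a precision-weighted average: μ_n = (τ₀μ₀ + τ_data·x̄)/(τ₀+τ_data), with τ₀=1/σ₀² and τ_data=n/σ².
Here τ₀ = 1/18.1 = 0.055249 and τ_data = 3/105.1 = 0.028544, so τ_n = 0.083793.
Rearranging for μ₀: μ₀ = (μ_n·τ_n − τ_data·x̄)/τ₀ = (-0.6529·0.083793 − 0.028544·12.6) / 0.055249 = -0.414363/0.055249 ≈ -7.5.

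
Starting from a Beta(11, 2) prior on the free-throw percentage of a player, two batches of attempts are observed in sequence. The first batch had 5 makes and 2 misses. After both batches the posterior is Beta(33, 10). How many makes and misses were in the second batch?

17 makes and 6 misses

Sequential conjugate updates are equivalent to a single update on the pooled data, so total successes = posterior α − prior α and total failures = posterior β − prior β.
Total across both batches: 33−11=22 makes, 10−2=8 misses.
Subtract the first batch: 22−5=17 makes and 8−2=6 misses.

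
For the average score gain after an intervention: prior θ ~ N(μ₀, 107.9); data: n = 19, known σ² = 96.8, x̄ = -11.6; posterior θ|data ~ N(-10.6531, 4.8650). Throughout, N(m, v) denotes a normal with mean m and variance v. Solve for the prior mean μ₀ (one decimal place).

μ₀ = 9.4

The posterior mean is a precision-weighted average: μ_n = (τ₀μ₀ + τ_data·x̄)/(τ₀+τ_data), with τ₀=1/σ₀² and τ_data=n/σ².
Here τ₀ = 1/107.9 = 0.009268 and τ_data = 19/96.8 = 0.196281, so τ_n = 0.205549.
Rearranging for μ₀: μ₀ = (μ_n·τ_n − τ_data·x̄)/τ₀ = (-10.6531·0.205549 − 0.196281·-11.6) / 0.009268 = 0.087126/0.009268 ≈ 9.4.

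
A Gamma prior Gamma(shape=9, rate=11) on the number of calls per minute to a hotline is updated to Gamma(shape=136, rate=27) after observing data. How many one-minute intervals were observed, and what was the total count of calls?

Gamma–Poisson conjugacy: posterior shape = α + Σxᵢ, posterior rate = β + n.
Matching: Σxᵢ = 136 − 9 = 127 and n = 27 − 11 = 16.

n = 16 one-minute intervals with total 127 calls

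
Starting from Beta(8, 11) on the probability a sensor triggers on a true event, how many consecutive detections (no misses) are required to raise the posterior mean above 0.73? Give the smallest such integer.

k = 22

After k detections and 0 misses the posterior is Beta(8+k, 11), with mean (8+k)/(8+11+k).
Set (8+k)/(19+k) > 0.73 and solve: k > (0.73·19 − 8)/(1 − 0.73) = 21.741.
The smallest integer exceeding 21.741 is 22, and checking k=22: (30)/(41) = 0.7317 > 0.73.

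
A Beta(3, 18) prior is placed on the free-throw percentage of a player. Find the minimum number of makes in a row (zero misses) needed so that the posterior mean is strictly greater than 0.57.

k = 21

After k makes and 0 misses the posterior is Beta(3+k, 18), with mean (3+k)/(3+18+k).
Set (3+k)/(21+k) > 0.57 and solve: k > (0.57·21 − 3)/(1 − 0.57) = 20.860.
The smallest integer exceeding 20.860 is 21.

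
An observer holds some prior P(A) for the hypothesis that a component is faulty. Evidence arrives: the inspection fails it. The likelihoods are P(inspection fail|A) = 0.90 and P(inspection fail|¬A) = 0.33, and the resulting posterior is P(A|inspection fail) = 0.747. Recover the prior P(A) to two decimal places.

Bayes' rule in odds form gives O(A|E) = O(A)·[P(E|A)/P(E|¬A)], hence O(A) = O(A|E)/LR.
Posterior odds = 0.747/(1−0.747) = 2.9526. LR = 0.90/0.33 = 2.7273.
Prior odds = 2.9526/2.7273 = 1.0826, so P(A) = 1.0826/(1+1.0826) ≈ 0.52.

P(A) = 0.52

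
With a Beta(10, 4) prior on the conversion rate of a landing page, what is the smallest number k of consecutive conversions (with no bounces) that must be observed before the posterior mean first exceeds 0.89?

After k conversions and 0 bounces the posterior is Beta(10+k, 4), with mean (10+k)/(10+4+k).
Set (10+k)/(14+k) > 0.89 and solve: k > (0.89·14 − 10)/(1 − 0.89) = 22.364.
The smallest integer exceeding 22.364 is 23.

k = 23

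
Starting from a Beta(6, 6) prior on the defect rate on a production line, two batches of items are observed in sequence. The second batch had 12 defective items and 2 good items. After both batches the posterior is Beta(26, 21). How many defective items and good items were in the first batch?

Because Beta–binomial updating is additive in the counts, the combined data contributed (α_post−α_prior, β_post−β_prior) successes and failures.
Total across both batches: 26−6=20 defective items, 21−6=15 good items.
Subtract the second batch: 20−12=8 defective items and 15−2=13 good items.

8 defective items and 13 good items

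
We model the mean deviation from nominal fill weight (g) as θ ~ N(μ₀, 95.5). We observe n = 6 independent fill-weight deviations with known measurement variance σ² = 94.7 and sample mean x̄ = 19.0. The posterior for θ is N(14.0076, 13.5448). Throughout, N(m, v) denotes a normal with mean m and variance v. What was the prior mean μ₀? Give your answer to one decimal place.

μ₀ = -16.2

With known observation variance, the Normal–Normal posterior has precision τ_n = τ₀ + n/σ² and mean μ_n = (τ₀μ₀ + (n/σ²)x̄)/τ_n.
Here τ₀ = 1/95.5 = 0.010471 and τ_data = 6/94.7 = 0.063358, so τ_n = 0.073829.
Rearranging for μ₀: μ₀ = (μ_n·τ_n − τ_data·x̄)/τ₀ = (14.0076·0.073829 − 0.063358·19.0) / 0.010471 = -0.169635/0.010471 ≈ -16.2.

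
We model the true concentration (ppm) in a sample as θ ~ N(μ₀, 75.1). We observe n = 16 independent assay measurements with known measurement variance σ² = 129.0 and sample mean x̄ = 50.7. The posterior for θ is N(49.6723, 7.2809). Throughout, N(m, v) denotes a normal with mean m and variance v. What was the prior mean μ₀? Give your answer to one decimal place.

The posterior mean is a precision-weighted average: μ_n = (τ₀μ₀ + τ_data·x̄)/(τ₀+τ_data), with τ₀=1/σ₀² and τ_data=n/σ².
Here τ₀ = 1/75.1 = 0.013316 and τ_data = 16/129.0 = 0.124031, so τ_n = 0.137347.
Rearranging for μ₀: μ₀ = (μ_n·τ_n − τ_data·x̄)/τ₀ = (49.6723·0.137347 − 0.124031·50.7) / 0.013316 = 0.533970/0.013316 ≈ 40.1.

μ₀ = 40.1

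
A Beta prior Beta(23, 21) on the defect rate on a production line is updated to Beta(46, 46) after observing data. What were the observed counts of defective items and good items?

23 defective items and 25 good items

Under Beta–binomial conjugacy the posterior parameters are (a+s, b+f).
So s = 46 − 23 = 23 and f = 46 − 21 = 25.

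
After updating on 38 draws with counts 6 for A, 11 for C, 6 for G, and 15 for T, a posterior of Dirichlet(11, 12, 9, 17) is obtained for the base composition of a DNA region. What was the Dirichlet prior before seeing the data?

Dirichlet(5, 1, 3, 2)

For a Dirichlet(α) prior with multinomial counts c, the posterior is Dirichlet(α + c) componentwise.
Subtract each count from the matching posterior parameter: 11−6=5, 12−11=1, 9−6=3, 17−15=2.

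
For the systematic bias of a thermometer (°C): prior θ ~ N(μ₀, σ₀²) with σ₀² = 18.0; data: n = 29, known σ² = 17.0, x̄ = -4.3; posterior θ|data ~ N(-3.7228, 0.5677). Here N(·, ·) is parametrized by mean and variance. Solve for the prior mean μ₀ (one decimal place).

μ₀ = 14.0

With known observation variance, the Normal–Normal posterior has precision τ_n = τ₀ + n/σ² and mean μ_n = (τ₀μ₀ + (n/σ²)x̄)/τ_n.
Here τ₀ = 1/18.0 = 0.055556 and τ_data = 29/17.0 = 1.705882, so τ_n = 1.761438.
Rearranging for μ₀: μ₀ = (μ_n·τ_n − τ_data·x̄)/τ₀ = (-3.7228·1.761438 − 1.705882·-4.3) / 0.055556 = 0.777811/0.055556 ≈ 14.0.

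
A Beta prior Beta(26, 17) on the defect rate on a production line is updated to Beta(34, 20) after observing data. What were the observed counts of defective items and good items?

8 defective items and 3 good items

Under Beta–binomial conjugacy the posterior parameters are (a+s, b+f).
Match parameters: s=34−26=8, f=20−17=3.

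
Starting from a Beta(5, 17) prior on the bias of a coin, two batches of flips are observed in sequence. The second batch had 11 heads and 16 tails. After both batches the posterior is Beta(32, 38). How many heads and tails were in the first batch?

16 heads and 5 tails

Sequential conjugate updates are equivalent to a single update on the pooled data, so total successes = posterior α − prior α and total failures = posterior β − prior β.
Total across both batches: 32−5=27 heads, 38−17=21 tails.
Subtract the second batch: 27−11=16 heads and 21−16=5 tails.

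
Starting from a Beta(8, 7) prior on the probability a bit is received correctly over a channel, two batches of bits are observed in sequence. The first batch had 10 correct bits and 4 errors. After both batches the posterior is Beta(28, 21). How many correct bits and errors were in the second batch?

Because Beta–binomial updating is additive in the counts, the combined data contributed (α_post−α_prior, β_post−β_prior) successes and failures.
Total across both batches: 28−8=20 correct bits, 21−7=14 errors.
Subtract the first batch: 20−10=10 correct bits and 14−4=10 errors.

10 correct bits and 10 errors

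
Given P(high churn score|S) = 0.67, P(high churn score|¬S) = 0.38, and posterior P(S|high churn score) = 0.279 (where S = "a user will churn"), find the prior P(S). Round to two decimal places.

In odds form, posterior odds = prior odds × likelihood ratio, so prior odds = posterior odds ÷ LR.
Posterior odds = 0.279/(1−0.279) = 0.3870. LR = 0.67/0.38 = 1.7632.
Prior odds = 0.3870/1.7632 = 0.2195, so P(S) = 0.2195/(1+0.2195) ≈ 0.18.

P(S) = 0.18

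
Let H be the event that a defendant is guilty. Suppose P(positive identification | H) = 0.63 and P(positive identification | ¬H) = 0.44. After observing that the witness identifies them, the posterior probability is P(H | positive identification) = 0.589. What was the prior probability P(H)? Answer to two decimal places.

In odds form, posterior odds = prior odds × likelihood ratio, so prior odds = posterior odds ÷ LR.
Posterior odds = 0.589/(1−0.589) = 1.4331. LR = 0.63/0.44 = 1.4318.
Prior odds = 1.4331/1.4318 = 1.0009, so P(H) = 1.0009/(1+1.0009) ≈ 0.50.

P(H) = 0.50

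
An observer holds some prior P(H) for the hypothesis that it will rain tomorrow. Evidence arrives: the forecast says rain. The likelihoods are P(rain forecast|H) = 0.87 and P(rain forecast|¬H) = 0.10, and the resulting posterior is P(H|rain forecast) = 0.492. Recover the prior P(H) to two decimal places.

In odds form, posterior odds = prior odds × likelihood ratio, so prior odds = posterior odds ÷ LR.
Posterior odds = 0.492/(1−0.492) = 0.9685. LR = 0.87/0.10 = 8.7000.
Prior odds = 0.9685/8.7000 = 0.1113, so P(H) = 0.1113/(1+0.1113) ≈ 0.10.

P(H) = 0.10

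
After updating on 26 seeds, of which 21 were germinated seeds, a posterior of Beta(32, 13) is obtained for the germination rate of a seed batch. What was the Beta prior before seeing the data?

Under Beta–binomial conjugacy the posterior parameters are (a+s, b+f).
So a = 32 − 21 = 11 and b = 13 − 5 = 8.

Beta(11, 8)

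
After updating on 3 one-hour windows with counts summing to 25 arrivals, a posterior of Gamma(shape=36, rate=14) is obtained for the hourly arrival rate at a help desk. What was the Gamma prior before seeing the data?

Gamma(shape=11, rate=11)

A Gamma(α, β) prior (rate parametrization) on a Poisson rate with n observations summing to S gives posterior Gamma(α+S, β+n).
So α = 36 − 25 = 11 and β = 14 − 3 = 11.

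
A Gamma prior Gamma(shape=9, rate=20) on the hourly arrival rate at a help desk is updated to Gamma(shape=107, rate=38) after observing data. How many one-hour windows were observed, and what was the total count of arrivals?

Gamma–Poisson conjugacy: posterior shape = α + Σxᵢ, posterior rate = β + n.
Matching: Σxᵢ = 107 − 9 = 98 and n = 38 − 20 = 18.

n = 18 one-hour windows with total 98 arrivals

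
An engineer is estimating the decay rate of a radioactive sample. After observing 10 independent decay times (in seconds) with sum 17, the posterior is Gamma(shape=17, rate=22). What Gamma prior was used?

For an exponential likelihood with a Gamma(α, β) prior on the rate, n observations with total T give posterior Gamma(α+n, β+T).
So α = 17 − 10 = 7 and β = 22 − 17 = 5.

Gamma(shape=7, rate=5)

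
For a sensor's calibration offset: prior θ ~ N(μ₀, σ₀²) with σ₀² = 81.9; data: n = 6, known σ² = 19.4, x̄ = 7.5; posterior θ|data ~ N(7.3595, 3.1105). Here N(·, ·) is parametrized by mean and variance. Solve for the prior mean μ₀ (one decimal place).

The posterior mean is a precision-weighted average: μ_n = (τ₀μ₀ + τ_data·x̄)/(τ₀+τ_data), with τ₀=1/σ₀² and τ_data=n/σ².
Here τ₀ = 1/81.9 = 0.012210 and τ_data = 6/19.4 = 0.309278, so τ_n = 0.321488.
Rearranging for μ₀: μ₀ = (μ_n·τ_n − τ_data·x̄)/τ₀ = (7.3595·0.321488 − 0.309278·7.5) / 0.012210 = 0.046406/0.012210 ≈ 3.8.

μ₀ = 3.8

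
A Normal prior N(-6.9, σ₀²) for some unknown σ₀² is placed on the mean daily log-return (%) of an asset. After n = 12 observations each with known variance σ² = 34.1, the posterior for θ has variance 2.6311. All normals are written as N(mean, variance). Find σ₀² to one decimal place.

σ₀² = 35.5

For the Normal–Normal model with known σ², precisions add: τ_n = τ₀ + n/σ².
So 1/σ₀² = 1/2.6311 − 12/34.1 = 0.380069 − 0.351906 = 0.028163.
Hence σ₀² = 1/0.028163 ≈ 35.5.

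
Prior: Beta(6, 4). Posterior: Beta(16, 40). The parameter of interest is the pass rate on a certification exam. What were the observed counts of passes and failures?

Beta is conjugate to the binomial likelihood: posterior = Beta(α+s, β+f).
So s = 16 − 6 = 10 and f = 40 − 4 = 36.

10 passes and 36 failures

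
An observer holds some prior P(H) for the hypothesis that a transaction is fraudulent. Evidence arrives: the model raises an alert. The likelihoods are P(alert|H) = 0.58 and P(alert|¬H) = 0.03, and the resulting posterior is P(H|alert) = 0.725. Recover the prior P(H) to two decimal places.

P(H) = 0.12

Bayes' rule in odds form gives O(H|E) = O(H)·[P(E|H)/P(E|¬H)], hence O(H) = O(H|E)/LR.
Posterior odds = 0.725/(1−0.725) = 2.6364. LR = 0.58/0.03 = 19.3333.
Prior odds = 2.6364/19.3333 = 0.1364, so P(H) = 0.1364/(1+0.1364) ≈ 0.12.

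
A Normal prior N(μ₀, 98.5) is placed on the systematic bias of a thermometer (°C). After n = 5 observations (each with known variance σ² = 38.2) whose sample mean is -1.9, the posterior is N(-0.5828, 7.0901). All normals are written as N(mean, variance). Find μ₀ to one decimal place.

μ₀ = 16.4

The posterior mean is a precision-weighted average: μ_n = (τ₀μ₀ + τ_data·x̄)/(τ₀+τ_data), with τ₀=1/σ₀² and τ_data=n/σ².
Here τ₀ = 1/98.5 = 0.010152 and τ_data = 5/38.2 = 0.130890, so τ_n = 0.141042.
Rearranging for μ₀: μ₀ = (μ_n·τ_n − τ_data·x̄)/τ₀ = (-0.5828·0.141042 − 0.130890·-1.9) / 0.010152 = 0.166492/0.010152 ≈ 16.4.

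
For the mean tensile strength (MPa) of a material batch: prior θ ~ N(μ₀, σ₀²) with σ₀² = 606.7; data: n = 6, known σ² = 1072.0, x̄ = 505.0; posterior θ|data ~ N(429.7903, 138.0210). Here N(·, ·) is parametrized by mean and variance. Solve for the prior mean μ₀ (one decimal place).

μ₀ = 174.4

The posterior mean is a precision-weighted average: μ_n = (τ₀μ₀ + τ_data·x̄)/(τ₀+τ_data), with τ₀=1/σ₀² and τ_data=n/σ².
Here τ₀ = 1/606.7 = 0.001648 and τ_data = 6/1072.0 = 0.005597, so τ_n = 0.007245.
Rearranging for μ₀: μ₀ = (μ_n·τ_n − τ_data·x̄)/τ₀ = (429.7903·0.007245 − 0.005597·505.0) / 0.001648 = 0.287346/0.001648 ≈ 174.4.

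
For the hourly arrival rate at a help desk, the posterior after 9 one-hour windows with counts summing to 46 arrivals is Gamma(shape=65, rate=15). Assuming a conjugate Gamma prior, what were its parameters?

Gamma–Poisson conjugacy: posterior shape = α + Σxᵢ, posterior rate = β + n.
So α = 65 − 46 = 19 and β = 15 − 9 = 6.

Gamma(shape=19, rate=6)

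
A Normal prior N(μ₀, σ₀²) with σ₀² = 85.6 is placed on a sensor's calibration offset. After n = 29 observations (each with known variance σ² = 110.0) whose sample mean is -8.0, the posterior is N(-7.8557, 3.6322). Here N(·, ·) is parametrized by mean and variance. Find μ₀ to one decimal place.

μ₀ = -4.6

The posterior mean is a precision-weighted average: μ_n = (τ₀μ₀ + τ_data·x̄)/(τ₀+τ_data), with τ₀=1/σ₀² and τ_data=n/σ².
Here τ₀ = 1/85.6 = 0.011682 and τ_data = 29/110.0 = 0.263636, so τ_n = 0.275318.
Rearranging for μ₀: μ₀ = (μ_n·τ_n − τ_data·x̄)/τ₀ = (-7.8557·0.275318 − 0.263636·-8.0) / 0.011682 = -0.053728/0.011682 ≈ -4.6.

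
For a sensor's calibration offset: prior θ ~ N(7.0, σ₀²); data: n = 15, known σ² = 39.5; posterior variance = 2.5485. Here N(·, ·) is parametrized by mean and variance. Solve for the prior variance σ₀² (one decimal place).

For the Normal–Normal model with known σ², precisions add: τ_n = τ₀ + n/σ².
So 1/σ₀² = 1/2.5485 − 15/39.5 = 0.392388 − 0.379747 = 0.012641.
Hence σ₀² = 1/0.012641 ≈ 79.1.

σ₀² = 79.1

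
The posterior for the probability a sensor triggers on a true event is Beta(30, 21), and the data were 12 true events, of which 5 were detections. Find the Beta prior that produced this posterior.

Beta is conjugate to the binomial likelihood: posterior = Beta(α+s, β+f).
So α = 30 − 5 = 25 and β = 21 − 7 = 14.

Beta(25, 14)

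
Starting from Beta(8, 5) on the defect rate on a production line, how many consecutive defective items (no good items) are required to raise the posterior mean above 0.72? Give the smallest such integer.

k = 5

After k defective items and 0 good items the posterior is Beta(8+k, 5), with mean (8+k)/(8+5+k).
Set (8+k)/(13+k) > 0.72 and solve: k > (0.72·13 − 8)/(1 − 0.72) = 4.857.
The smallest integer exceeding 4.857 is 5.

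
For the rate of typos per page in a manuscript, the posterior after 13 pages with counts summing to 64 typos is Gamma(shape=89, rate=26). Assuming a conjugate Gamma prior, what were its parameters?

Gamma(shape=25, rate=13)

Gamma–Poisson conjugacy: posterior shape = α + Σxᵢ, posterior rate = β + n.
So α = 89 − 64 = 25 and β = 26 − 13 = 13.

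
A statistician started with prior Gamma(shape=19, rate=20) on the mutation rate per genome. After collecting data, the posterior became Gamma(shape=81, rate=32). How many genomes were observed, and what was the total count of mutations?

n = 12 genomes with total 62 mutations

Gamma–Poisson conjugacy: posterior shape = α + Σxᵢ, posterior rate = β + n.
Matching: Σxᵢ = 81 − 19 = 62 and n = 32 − 20 = 12.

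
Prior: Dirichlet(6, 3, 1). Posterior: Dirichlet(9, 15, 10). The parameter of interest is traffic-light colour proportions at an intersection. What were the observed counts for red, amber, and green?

counts (3, 12, 9)

For a Dirichlet(α) prior with multinomial counts c, the posterior is Dirichlet(α + c) componentwise.
Counts are posterior − prior componentwise: 9−6=3, 15−3=12, 10−1=9.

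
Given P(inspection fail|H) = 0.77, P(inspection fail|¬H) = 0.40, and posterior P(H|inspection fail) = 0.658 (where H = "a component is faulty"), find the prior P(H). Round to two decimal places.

P(H) = 0.50

Bayes' rule in odds form gives O(H|E) = O(H)·[P(E|H)/P(E|¬H)], hence O(H) = O(H|E)/LR.
Posterior odds = 0.658/(1−0.658) = 1.9240. LR = 0.77/0.40 = 1.9250.
Prior odds = 1.9240/1.9250 = 0.9995, so P(H) = 0.9995/(1+0.9995) ≈ 0.50.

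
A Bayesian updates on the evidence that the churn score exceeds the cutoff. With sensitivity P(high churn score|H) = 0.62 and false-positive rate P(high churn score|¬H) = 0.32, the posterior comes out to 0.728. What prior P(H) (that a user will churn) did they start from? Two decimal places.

In odds form, posterior odds = prior odds × likelihood ratio, so prior odds = posterior odds ÷ LR.
Posterior odds = 0.728/(1−0.728) = 2.6765. LR = 0.62/0.32 = 1.9375.
Prior odds = 2.6765/1.9375 = 1.3814, so P(H) = 1.3814/(1+1.3814) ≈ 0.58.

P(H) = 0.58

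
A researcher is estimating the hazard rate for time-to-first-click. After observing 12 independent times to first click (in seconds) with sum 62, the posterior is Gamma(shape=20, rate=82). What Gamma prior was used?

For an exponential likelihood with a Gamma(α, β) prior on the rate, n observations with total T give posterior Gamma(α+n, β+T).
So α = 20 − 12 = 8 and β = 82 − 62 = 20.

Gamma(shape=8, rate=20)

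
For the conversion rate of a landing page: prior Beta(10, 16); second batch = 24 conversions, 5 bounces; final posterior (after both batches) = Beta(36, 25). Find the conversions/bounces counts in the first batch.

2 conversions and 4 bounces

Sequential conjugate updates are equivalent to a single update on the pooled data, so total successes = posterior α − prior α and total failures = posterior β − prior β.
Total across both batches: 36−10=26 conversions, 25−16=9 bounces.
Subtract the second batch: 26−24=2 conversions and 9−5=4 bounces.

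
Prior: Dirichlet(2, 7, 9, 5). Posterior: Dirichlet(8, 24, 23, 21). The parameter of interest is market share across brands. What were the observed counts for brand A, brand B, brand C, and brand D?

counts (6, 17, 14, 16)

For a Dirichlet(α) prior with multinomial counts c, the posterior is Dirichlet(α + c) componentwise.
Counts are posterior − prior componentwise: 8−2=6, 24−7=17, 23−9=14, 21−5=16.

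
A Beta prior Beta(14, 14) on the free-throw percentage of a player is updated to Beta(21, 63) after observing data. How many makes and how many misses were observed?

Beta is conjugate to the binomial likelihood: posterior = Beta(α+s, β+f).
Match parameters: s=21−14=7, f=63−14=49.

7 makes and 49 misses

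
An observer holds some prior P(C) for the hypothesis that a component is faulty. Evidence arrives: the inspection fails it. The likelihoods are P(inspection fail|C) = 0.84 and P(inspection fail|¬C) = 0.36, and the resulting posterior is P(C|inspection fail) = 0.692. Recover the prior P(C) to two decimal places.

In odds form, posterior odds = prior odds × likelihood ratio, so prior odds = posterior odds ÷ LR.
Posterior odds = 0.692/(1−0.692) = 2.2468. LR = 0.84/0.36 = 2.3333.
Prior odds = 2.2468/2.3333 = 0.9629, so P(C) = 0.9629/(1+0.9629) ≈ 0.49.

P(C) = 0.49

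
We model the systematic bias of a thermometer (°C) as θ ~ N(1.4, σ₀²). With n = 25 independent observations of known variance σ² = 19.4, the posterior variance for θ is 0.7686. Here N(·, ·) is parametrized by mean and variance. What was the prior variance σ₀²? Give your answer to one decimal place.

Posterior precision equals prior precision plus data precision: 1/σ_n² = 1/σ₀² + n/σ².
So 1/σ₀² = 1/0.7686 − 25/19.4 = 1.301067 − 1.288660 = 0.012407.
Hence σ₀² = 1/0.012407 ≈ 80.6.

σ₀² = 80.6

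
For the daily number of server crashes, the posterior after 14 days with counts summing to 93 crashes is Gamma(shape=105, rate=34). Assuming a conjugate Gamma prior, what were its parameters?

Gamma(shape=12, rate=20)

A Gamma(α, β) prior (rate parametrization) on a Poisson rate with n observations summing to S gives posterior Gamma(α+S, β+n).
So α = 105 − 93 = 12 and β = 34 − 14 = 20.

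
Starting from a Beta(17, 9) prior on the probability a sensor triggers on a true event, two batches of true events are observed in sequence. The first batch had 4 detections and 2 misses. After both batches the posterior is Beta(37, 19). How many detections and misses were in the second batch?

16 detections and 8 misses

Sequential conjugate updates are equivalent to a single update on the pooled data, so total successes = posterior α − prior α and total failures = posterior β − prior β.
Total across both batches: 37−17=20 detections, 19−9=10 misses.
Subtract the first batch: 20−4=16 detections and 10−2=8 misses.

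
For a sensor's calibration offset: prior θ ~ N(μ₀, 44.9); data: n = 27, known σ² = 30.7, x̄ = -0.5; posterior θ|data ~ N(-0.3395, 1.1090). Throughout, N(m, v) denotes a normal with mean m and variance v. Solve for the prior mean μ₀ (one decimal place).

With known observation variance, the Normal–Normal posterior has precision τ_n = τ₀ + n/σ² and mean μ_n = (τ₀μ₀ + (n/σ²)x̄)/τ_n.
Here τ₀ = 1/44.9 = 0.022272 and τ_data = 27/30.7 = 0.879479, so τ_n = 0.901751.
Rearranging for μ₀: μ₀ = (μ_n·τ_n − τ_data·x̄)/τ₀ = (-0.3395·0.901751 − 0.879479·-0.5) / 0.022272 = 0.133595/0.022272 ≈ 6.0.

μ₀ = 6.0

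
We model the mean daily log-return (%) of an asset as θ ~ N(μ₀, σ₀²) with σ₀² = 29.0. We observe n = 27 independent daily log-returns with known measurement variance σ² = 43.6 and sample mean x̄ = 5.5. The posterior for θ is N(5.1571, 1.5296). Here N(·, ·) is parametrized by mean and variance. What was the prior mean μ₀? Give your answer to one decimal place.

The posterior mean is a precision-weighted average: μ_n = (τ₀μ₀ + τ_data·x̄)/(τ₀+τ_data), with τ₀=1/σ₀² and τ_data=n/σ².
Here τ₀ = 1/29.0 = 0.034483 and τ_data = 27/43.6 = 0.619266, so τ_n = 0.653749.
Rearranging for μ₀: μ₀ = (μ_n·τ_n − τ_data·x̄)/τ₀ = (5.1571·0.653749 − 0.619266·5.5) / 0.034483 = -0.034514/0.034483 ≈ -1.0.

μ₀ = -1.0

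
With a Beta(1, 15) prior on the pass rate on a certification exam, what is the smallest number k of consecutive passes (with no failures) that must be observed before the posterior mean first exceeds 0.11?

After k passes and 0 failures the posterior is Beta(1+k, 15), with mean (1+k)/(1+15+k).
Set (1+k)/(16+k) > 0.11 and solve: k > (0.11·16 − 1)/(1 − 0.11) = 0.854.
The smallest integer exceeding 0.854 is 1.

k = 1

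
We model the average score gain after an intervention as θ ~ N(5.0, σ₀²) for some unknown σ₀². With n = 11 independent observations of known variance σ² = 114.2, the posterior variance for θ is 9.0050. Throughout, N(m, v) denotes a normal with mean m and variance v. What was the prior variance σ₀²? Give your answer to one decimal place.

σ₀² = 67.9

For the Normal–Normal model with known σ², precisions add: τ_n = τ₀ + n/σ².
So 1/σ₀² = 1/9.0050 − 11/114.2 = 0.111049 − 0.096322 = 0.014727.
Hence σ₀² = 1/0.014727 ≈ 67.9.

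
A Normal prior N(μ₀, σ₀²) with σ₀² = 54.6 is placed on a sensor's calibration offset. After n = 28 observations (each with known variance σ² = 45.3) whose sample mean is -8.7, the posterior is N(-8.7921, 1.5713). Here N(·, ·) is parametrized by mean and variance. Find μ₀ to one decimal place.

μ₀ = -11.9

With known observation variance, the Normal–Normal posterior has precision τ_n = τ₀ + n/σ² and mean μ_n = (τ₀μ₀ + (n/σ²)x̄)/τ_n.
Here τ₀ = 1/54.6 = 0.018315 and τ_data = 28/45.3 = 0.618102, so τ_n = 0.636417.
Rearranging for μ₀: μ₀ = (μ_n·τ_n − τ_data·x̄)/τ₀ = (-8.7921·0.636417 − 0.618102·-8.7) / 0.018315 = -0.217955/0.018315 ≈ -11.9.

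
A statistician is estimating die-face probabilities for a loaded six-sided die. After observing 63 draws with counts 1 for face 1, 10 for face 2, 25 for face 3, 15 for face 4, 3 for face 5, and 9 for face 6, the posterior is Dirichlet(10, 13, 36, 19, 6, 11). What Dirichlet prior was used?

For a Dirichlet(α) prior with multinomial counts c, the posterior is Dirichlet(α + c) componentwise.
Subtract each count from the matching posterior parameter: 10−1=9, 13−10=3, 36−25=11, 19−15=4, 6−3=3, 11−9=2.

Dirichlet(9, 3, 11, 4, 3, 2)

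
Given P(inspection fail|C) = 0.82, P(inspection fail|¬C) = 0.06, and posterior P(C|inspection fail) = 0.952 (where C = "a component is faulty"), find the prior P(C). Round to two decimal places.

In odds form, posterior odds = prior odds × likelihood ratio, so prior odds = posterior odds ÷ LR.
Posterior odds = 0.952/(1−0.952) = 19.8333. LR = 0.82/0.06 = 13.6667.
Prior odds = 19.8333/13.6667 = 1.4512, so P(C) = 1.4512/(1+1.4512) ≈ 0.59.

P(C) = 0.59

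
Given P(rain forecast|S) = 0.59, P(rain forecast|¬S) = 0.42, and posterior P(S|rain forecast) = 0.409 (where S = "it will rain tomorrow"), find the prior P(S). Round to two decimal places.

Bayes' rule in odds form gives O(S|E) = O(S)·[P(E|S)/P(E|¬S)], hence O(S) = O(S|E)/LR.
Posterior odds = 0.409/(1−0.409) = 0.6920. LR = 0.59/0.42 = 1.4048.
Prior odds = 0.6920/1.4048 = 0.4926, so P(S) = 0.4926/(1+0.4926) ≈ 0.33.

P(S) = 0.33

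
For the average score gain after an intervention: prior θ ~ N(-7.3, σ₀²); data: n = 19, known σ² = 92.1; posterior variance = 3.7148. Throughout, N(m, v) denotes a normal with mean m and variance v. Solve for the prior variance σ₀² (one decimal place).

For the Normal–Normal model with known σ², precisions add: τ_n = τ₀ + n/σ².
So 1/σ₀² = 1/3.7148 − 19/92.1 = 0.269193 − 0.206298 = 0.062895.
Hence σ₀² = 1/0.062895 ≈ 15.9.

σ₀² = 15.9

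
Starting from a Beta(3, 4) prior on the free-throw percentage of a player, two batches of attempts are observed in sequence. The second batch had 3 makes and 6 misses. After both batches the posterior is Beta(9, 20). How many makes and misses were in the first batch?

3 makes and 10 misses

Because Beta–binomial updating is additive in the counts, the combined data contributed (α_post−α_prior, β_post−β_prior) successes and failures.
Total across both batches: 9−3=6 makes, 20−4=16 misses.
Subtract the second batch: 6−3=3 makes and 16−6=10 misses.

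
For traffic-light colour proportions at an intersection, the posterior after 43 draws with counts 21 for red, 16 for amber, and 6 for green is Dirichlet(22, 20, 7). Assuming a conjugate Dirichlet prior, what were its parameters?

For a Dirichlet(α) prior with multinomial counts c, the posterior is Dirichlet(α + c) componentwise.
Subtract each count from the matching posterior parameter: 22−21=1, 20−16=4, 7−6=1.

Dirichlet(1, 4, 1)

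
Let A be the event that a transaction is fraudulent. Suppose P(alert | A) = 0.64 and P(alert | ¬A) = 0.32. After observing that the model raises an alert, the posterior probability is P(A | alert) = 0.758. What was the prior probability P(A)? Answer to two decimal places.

In odds form, posterior odds = prior odds × likelihood ratio, so prior odds = posterior odds ÷ LR.
Posterior odds = 0.758/(1−0.758) = 3.1322. LR = 0.64/0.32 = 2.0000.
Prior odds = 3.1322/2.0000 = 1.5661, so P(A) = 1.5661/(1+1.5661) ≈ 0.61.

P(A) = 0.61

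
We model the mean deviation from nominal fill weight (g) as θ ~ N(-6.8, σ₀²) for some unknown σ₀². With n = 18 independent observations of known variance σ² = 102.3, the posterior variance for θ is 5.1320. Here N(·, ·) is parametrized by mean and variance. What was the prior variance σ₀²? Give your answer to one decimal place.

σ₀² = 52.9

Posterior precision equals prior precision plus data precision: 1/σ_n² = 1/σ₀² + n/σ².
So 1/σ₀² = 1/5.1320 − 18/102.3 = 0.194856 − 0.175953 = 0.018903.
Hence σ₀² = 1/0.018903 ≈ 52.9.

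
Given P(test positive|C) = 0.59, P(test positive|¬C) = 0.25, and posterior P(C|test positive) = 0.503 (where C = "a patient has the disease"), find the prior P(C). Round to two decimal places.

In odds form, posterior odds = prior odds × likelihood ratio, so prior odds = posterior odds ÷ LR.
Posterior odds = 0.503/(1−0.503) = 1.0121. LR = 0.59/0.25 = 2.3600.
Prior odds = 1.0121/2.3600 = 0.4289, so P(C) = 0.4289/(1+0.4289) ≈ 0.30.

P(C) = 0.30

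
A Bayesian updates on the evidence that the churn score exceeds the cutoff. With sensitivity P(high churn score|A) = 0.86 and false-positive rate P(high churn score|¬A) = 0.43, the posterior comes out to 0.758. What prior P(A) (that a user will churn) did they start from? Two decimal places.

In odds form, posterior odds = prior odds × likelihood ratio, so prior odds = posterior odds ÷ LR.
Posterior odds = 0.758/(1−0.758) = 3.1322. LR = 0.86/0.43 = 2.0000.
Prior odds = 3.1322/2.0000 = 1.5661, so P(A) = 1.5661/(1+1.5661) ≈ 0.61.

P(A) = 0.61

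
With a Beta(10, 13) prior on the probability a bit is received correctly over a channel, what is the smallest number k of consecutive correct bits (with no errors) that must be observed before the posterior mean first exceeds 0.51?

After k correct bits and 0 errors the posterior is Beta(10+k, 13), with mean (10+k)/(10+13+k).
Set (10+k)/(23+k) > 0.51 and solve: k > (0.51·23 − 10)/(1 − 0.51) = 3.531.
The smallest integer exceeding 3.531 is 4, and checking k=4: (14)/(27) = 0.5185 > 0.51.

k = 4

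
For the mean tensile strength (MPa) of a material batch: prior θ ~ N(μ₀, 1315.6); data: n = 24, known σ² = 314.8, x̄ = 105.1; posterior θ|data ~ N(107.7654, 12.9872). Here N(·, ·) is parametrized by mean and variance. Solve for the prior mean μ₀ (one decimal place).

The posterior mean is a precision-weighted average: μ_n = (τ₀μ₀ + τ_data·x̄)/(τ₀+τ_data), with τ₀=1/σ₀² and τ_data=n/σ².
Here τ₀ = 1/1315.6 = 0.000760 and τ_data = 24/314.8 = 0.076239, so τ_n = 0.076999.
Rearranging for μ₀: μ₀ = (μ_n·τ_n − τ_data·x̄)/τ₀ = (107.7654·0.076999 − 0.076239·105.1) / 0.000760 = 0.285109/0.000760 ≈ 375.1.

μ₀ = 375.1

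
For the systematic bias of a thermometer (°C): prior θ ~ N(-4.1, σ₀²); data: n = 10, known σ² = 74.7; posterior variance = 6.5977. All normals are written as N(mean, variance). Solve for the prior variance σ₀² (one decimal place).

Posterior precision equals prior precision plus data precision: 1/σ_n² = 1/σ₀² + n/σ².
So 1/σ₀² = 1/6.5977 − 10/74.7 = 0.151568 − 0.133869 = 0.017699.
Hence σ₀² = 1/0.017699 ≈ 56.5.

σ₀² = 56.5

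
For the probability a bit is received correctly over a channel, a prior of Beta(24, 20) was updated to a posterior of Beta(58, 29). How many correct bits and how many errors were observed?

Beta is conjugate to the binomial likelihood: posterior = Beta(α+s, β+f).
So s = 58 − 24 = 34 and f = 29 − 20 = 9.

34 correct bits and 9 errors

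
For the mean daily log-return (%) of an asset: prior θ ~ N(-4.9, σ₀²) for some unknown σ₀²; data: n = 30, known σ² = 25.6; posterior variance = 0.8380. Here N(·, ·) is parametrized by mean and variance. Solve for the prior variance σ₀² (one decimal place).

σ₀² = 46.6

For the Normal–Normal model with known σ², precisions add: τ_n = τ₀ + n/σ².
So 1/σ₀² = 1/0.8380 − 30/25.6 = 1.193317 − 1.171875 = 0.021442.
Hence σ₀² = 1/0.021442 ≈ 46.6.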